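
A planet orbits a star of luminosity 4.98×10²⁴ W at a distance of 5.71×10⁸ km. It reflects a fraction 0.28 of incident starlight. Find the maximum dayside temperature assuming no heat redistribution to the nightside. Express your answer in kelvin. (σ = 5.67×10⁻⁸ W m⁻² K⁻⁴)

T_ss ≈ 62.7 K

d = 5.71×10⁸ km = 5.71×10¹¹ m.
Flux: S = L/(4πd²) = 4.98×10²⁴/(4π×(5.71×10¹¹)²) = 1.22 W m⁻².
With no redistribution each surface element balances locally: S(1−A) = σT⁴.
T = [1.22 × 0.72 / 5.67×10⁻⁸]^(1/4) = (1.54×10⁷)^(1/4) = 62.7 K.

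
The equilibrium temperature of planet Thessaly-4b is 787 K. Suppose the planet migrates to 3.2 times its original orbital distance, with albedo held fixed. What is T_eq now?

T_eq ≈ 440 K

T_eq ∝ L^(1/4) · d^(−1/2).
T′ = 787 / 3.2^(1/2) = 440 K.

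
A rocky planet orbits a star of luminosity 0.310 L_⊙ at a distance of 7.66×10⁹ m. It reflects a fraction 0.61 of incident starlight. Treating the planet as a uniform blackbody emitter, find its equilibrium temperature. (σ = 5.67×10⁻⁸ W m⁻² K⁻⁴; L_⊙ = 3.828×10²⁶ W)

T_eq ≈ 725 K

L = 0.310 × 3.828×10²⁶ = 1.19×10²⁶ W.
Flux: S = L/(4πd²) = 1.19×10²⁶/(4π×(7.66×10⁹)²) = 1.61×10⁵ W m⁻².
Energy balance: absorbed = emitted ⇒ πR²·S(1−A) = 4πR²·σT_eq⁴, so T_eq⁴ = S(1−A)/(4σ).
T_eq = [1.61×10⁵ × 0.39 / (4 × 5.67×10⁻⁸)]^(1/4) = (2.77×10¹¹)^(1/4) = 725 K.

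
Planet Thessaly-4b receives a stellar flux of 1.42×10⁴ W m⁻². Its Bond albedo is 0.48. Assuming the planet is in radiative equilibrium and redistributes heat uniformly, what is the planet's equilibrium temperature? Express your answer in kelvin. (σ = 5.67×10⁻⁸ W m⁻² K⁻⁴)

T_eq ≈ 425 K

Energy balance: absorbed = emitted ⇒ πR²·S(1−A) = 4πR²·σT_eq⁴, so T_eq⁴ = S(1−A)/(4σ).
T_eq = [1.42×10⁴ × 0.52 / (4 × 5.67×10⁻⁸)]^(1/4) = (3.26×10¹⁰)^(1/4) = 425 K.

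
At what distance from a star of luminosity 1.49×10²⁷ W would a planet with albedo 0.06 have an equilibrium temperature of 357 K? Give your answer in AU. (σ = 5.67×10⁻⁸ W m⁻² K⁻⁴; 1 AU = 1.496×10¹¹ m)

From T_eq⁴ = L(1−A)/(16πσd²): d = √[L(1−A)/(16πσT_eq⁴)].
d = √[1.49×10²⁷ × 0.94 / (16π × 5.67×10⁻⁸ × (357)⁴)] = 1.74×10¹¹ m = 1.16 AU.

d ≈ 1.16 AU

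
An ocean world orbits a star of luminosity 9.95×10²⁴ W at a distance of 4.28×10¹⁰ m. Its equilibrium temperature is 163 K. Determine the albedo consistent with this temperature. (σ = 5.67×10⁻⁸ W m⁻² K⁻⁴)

A ≈ 0.63

Flux: S = L/(4πd²) = 9.95×10²⁴/(4π×(4.28×10¹⁰)²) = 432 W m⁻².
From T_eq⁴ = S(1−A)/(4σ): 1−A = 4σT_eq⁴/S.
1−A = 4 × 5.67×10⁻⁸ × (163)⁴ / 432 = 0.370.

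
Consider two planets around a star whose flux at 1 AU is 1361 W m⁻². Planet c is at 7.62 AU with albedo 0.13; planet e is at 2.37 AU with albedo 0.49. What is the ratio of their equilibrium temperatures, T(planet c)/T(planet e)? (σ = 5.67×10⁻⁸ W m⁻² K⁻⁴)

T_eq = [S₀(1−A)/(4σd²)]^(1/4), so T ∝ (1−A)^(1/4) / √d.
T₁ = [1361×0.87/(4×5.67×10⁻⁸×7.62²)]^(1/4) = 97.38 K.
T₂ = [1361×0.51/(4×5.67×10⁻⁸×2.37²)]^(1/4) = 152.78 K.

T₁/T₂ ≈ 0.637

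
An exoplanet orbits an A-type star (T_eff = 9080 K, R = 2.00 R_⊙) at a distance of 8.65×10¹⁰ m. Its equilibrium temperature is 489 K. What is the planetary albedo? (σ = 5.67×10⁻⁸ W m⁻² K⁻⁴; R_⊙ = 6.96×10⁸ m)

R_⋆ = 2.00 × 6.96×10⁸ = 1.39×10⁹ m.
L = 4πR_⋆²σT_⋆⁴ = 4π(1.39×10⁹)² × 5.67×10⁻⁸ × (9080)⁴ = 9.38×10²⁷ W.
S = L/(4πd²) = 9.98×10⁴ W m⁻².
From T_eq⁴ = S(1−A)/(4σ): 1−A = 4σT_eq⁴/S.
1−A = 4 × 5.67×10⁻⁸ × (489)⁴ / 9.98×10⁴ = 0.130.

A ≈ 0.87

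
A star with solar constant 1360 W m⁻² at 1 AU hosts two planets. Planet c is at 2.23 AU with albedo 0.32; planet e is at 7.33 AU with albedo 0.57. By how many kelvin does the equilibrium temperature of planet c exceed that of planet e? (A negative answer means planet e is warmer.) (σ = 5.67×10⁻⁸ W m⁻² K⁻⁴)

ΔT ≈ 86.0 K

T_eq = [S₀(1−A)/(4σd²)]^(1/4), so T ∝ (1−A)^(1/4) / √d.
T₁ = [1360×0.68/(4×5.67×10⁻⁸×2.23²)]^(1/4) = 169.22 K.
T₂ = [1360×0.43/(4×5.67×10⁻⁸×7.33²)]^(1/4) = 83.23 K.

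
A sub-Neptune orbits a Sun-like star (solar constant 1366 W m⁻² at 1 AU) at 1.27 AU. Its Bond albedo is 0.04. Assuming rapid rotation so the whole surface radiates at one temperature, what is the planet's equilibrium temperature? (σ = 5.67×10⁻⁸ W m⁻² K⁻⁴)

Flux at 1.27 AU: S = 1366/1.27² = 847 W m⁻².
Energy balance: absorbed = emitted ⇒ πR²·S(1−A) = 4πR²·σT_eq⁴, so T_eq⁴ = S(1−A)/(4σ).
T_eq = [847 × 0.96 / (4 × 5.67×10⁻⁸)]^(1/4) = (3.58×10⁹)^(1/4) = 245 K.

T_eq ≈ 245 K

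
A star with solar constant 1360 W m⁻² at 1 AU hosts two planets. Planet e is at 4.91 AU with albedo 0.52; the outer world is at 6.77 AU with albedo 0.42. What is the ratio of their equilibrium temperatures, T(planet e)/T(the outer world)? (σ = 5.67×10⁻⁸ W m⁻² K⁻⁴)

T₁/T₂ ≈ 1.120

T_eq = [S₀(1−A)/(4σd²)]^(1/4), so T ∝ (1−A)^(1/4) / √d.
T₁ = [1360×0.48/(4×5.67×10⁻⁸×4.91²)]^(1/4) = 104.53 K.
T₂ = [1360×0.58/(4×5.67×10⁻⁸×6.77²)]^(1/4) = 93.33 K.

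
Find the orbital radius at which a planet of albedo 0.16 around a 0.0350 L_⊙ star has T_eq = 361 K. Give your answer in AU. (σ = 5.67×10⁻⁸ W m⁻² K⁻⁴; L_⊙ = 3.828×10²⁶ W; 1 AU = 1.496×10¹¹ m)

d ≈ 0.102 AU

L = 0.0350 × 3.828×10²⁶ = 1.34×10²⁵ W.
From T_eq⁴ = L(1−A)/(16πσd²): d = √[L(1−A)/(16πσT_eq⁴)].
d = √[1.34×10²⁵ × 0.84 / (16π × 5.67×10⁻⁸ × (361)⁴)] = 1.52×10¹⁰ m = 0.102 AU.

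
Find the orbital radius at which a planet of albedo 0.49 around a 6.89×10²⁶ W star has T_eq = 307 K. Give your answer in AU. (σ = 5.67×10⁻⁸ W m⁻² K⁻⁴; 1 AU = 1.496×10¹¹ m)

From T_eq⁴ = L(1−A)/(16πσd²): d = √[L(1−A)/(16πσT_eq⁴)].
d = √[6.89×10²⁶ × 0.51 / (16π × 5.67×10⁻⁸ × (307)⁴)] = 1.18×10¹¹ m = 0.788 AU.

d ≈ 0.788 AU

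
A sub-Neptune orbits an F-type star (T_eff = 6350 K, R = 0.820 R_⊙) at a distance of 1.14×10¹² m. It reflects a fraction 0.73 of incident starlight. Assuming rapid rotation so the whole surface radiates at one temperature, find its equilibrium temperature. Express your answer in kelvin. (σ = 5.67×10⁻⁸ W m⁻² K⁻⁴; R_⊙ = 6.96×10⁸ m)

R_⋆ = 0.820 × 6.96×10⁸ = 5.71×10⁸ m.
L = 4πR_⋆²σT_⋆⁴ = 4π(5.71×10⁸)² × 5.67×10⁻⁸ × (6350)⁴ = 3.77×10²⁶ W.
S = L/(4πd²) = 23.1 W m⁻².
Energy balance: absorbed = emitted ⇒ πR²·S(1−A) = 4πR²·σT_eq⁴, so T_eq⁴ = S(1−A)/(4σ).
T_eq = [23.1 × 0.27 / (4 × 5.67×10⁻⁸)]^(1/4) = (2.75×10⁷)^(1/4) = 72.4 K.

T_eq ≈ 72.4 K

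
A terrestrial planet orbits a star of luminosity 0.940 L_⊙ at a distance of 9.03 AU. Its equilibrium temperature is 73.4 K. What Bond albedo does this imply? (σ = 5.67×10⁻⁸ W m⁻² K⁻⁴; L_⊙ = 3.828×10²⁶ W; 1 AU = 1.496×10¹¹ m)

A ≈ 0.58

d = 9.03 AU = 1.35×10¹² m.
L = 0.940 × 3.828×10²⁶ = 3.60×10²⁶ W.
Flux: S = L/(4πd²) = 3.60×10²⁶/(4π×(1.35×10¹²)²) = 15.7 W m⁻².
From T_eq⁴ = S(1−A)/(4σ): 1−A = 4σT_eq⁴/S.
1−A = 4 × 5.67×10⁻⁸ × (73.4)⁴ / 15.7 = 0.420.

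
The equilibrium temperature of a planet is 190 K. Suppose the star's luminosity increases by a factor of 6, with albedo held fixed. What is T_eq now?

T_eq ∝ L^(1/4) · d^(−1/2).
T′ = 190 × 6^(1/4) = 297 K.

T_eq ≈ 297 K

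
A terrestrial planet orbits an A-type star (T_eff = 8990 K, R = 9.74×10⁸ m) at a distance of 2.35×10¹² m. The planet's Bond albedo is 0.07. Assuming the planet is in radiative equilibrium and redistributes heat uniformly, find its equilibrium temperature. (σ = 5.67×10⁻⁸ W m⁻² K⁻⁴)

L = 4πR_⋆²σT_⋆⁴ = 4π(9.74×10⁸)² × 5.67×10⁻⁸ × (8990)⁴ = 4.42×10²⁷ W.
S = L/(4πd²) = 63.6 W m⁻².
Energy balance: absorbed = emitted ⇒ πR²·S(1−A) = 4πR²·σT_eq⁴, so T_eq⁴ = S(1−A)/(4σ).
T_eq = [63.6 × 0.93 / (4 × 5.67×10⁻⁸)]^(1/4) = (2.61×10⁸)^(1/4) = 127 K.

T_eq ≈ 127 K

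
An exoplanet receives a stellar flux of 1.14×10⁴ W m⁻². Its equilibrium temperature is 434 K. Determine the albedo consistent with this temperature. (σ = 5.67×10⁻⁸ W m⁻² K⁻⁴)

A ≈ 0.29

From T_eq⁴ = S(1−A)/(4σ): 1−A = 4σT_eq⁴/S.
1−A = 4 × 5.67×10⁻⁸ × (434)⁴ / 1.14×10⁴ = 0.706.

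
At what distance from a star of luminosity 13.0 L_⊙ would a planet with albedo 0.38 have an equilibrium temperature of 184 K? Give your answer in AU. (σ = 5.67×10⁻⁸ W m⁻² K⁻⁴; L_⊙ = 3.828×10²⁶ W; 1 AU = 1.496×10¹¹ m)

L = 13.0 × 3.828×10²⁶ = 4.98×10²⁷ W.
From T_eq⁴ = L(1−A)/(16πσd²): d = √[L(1−A)/(16πσT_eq⁴)].
d = √[4.98×10²⁷ × 0.62 / (16π × 5.67×10⁻⁸ × (184)⁴)] = 9.72×10¹¹ m = 6.50 AU.

d ≈ 6.50 AU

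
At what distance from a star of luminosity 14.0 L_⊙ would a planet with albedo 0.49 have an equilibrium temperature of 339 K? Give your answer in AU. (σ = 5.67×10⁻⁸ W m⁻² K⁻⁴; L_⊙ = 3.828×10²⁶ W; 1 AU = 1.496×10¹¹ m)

d ≈ 1.80 AU

L = 14.0 × 3.828×10²⁶ = 5.36×10²⁷ W.
From T_eq⁴ = L(1−A)/(16πσd²): d = √[L(1−A)/(16πσT_eq⁴)].
d = √[5.36×10²⁷ × 0.51 / (16π × 5.67×10⁻⁸ × (339)⁴)] = 2.69×10¹¹ m = 1.80 AU.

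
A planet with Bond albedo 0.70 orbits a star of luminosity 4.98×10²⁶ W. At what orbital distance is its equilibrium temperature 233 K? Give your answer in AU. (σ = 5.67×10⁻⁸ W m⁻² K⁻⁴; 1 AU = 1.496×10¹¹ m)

d ≈ 0.891 AU

From T_eq⁴ = L(1−A)/(16πσd²): d = √[L(1−A)/(16πσT_eq⁴)].
d = √[4.98×10²⁶ × 0.30 / (16π × 5.67×10⁻⁸ × (233)⁴)] = 1.33×10¹¹ m = 0.891 AU.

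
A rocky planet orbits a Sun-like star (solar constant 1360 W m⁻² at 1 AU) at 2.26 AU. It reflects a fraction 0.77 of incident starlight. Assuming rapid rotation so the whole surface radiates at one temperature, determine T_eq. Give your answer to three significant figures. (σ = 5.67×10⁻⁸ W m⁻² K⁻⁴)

T_eq ≈ 128 K

Flux at 2.26 AU: S = 1360/2.26² = 266 W m⁻².
Energy balance: absorbed = emitted ⇒ πR²·S(1−A) = 4πR²·σT_eq⁴, so T_eq⁴ = S(1−A)/(4σ).
T_eq = [266 × 0.23 / (4 × 5.67×10⁻⁸)]^(1/4) = (2.70×10⁸)^(1/4) = 128 K.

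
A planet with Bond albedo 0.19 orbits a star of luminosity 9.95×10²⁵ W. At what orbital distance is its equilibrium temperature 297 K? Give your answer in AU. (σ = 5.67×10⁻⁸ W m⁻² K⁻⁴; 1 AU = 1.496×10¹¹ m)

d ≈ 0.403 AU

From T_eq⁴ = L(1−A)/(16πσd²): d = √[L(1−A)/(16πσT_eq⁴)].
d = √[9.95×10²⁵ × 0.81 / (16π × 5.67×10⁻⁸ × (297)⁴)] = 6.03×10¹⁰ m = 0.403 AU.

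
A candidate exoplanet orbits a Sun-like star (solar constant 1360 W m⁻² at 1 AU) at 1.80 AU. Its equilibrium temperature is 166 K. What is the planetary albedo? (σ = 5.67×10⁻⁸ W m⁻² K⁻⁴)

A ≈ 0.59

Flux at 1.80 AU: S = 1360/1.80² = 420 W m⁻².
From T_eq⁴ = S(1−A)/(4σ): 1−A = 4σT_eq⁴/S.
1−A = 4 × 5.67×10⁻⁸ × (166)⁴ / 420 = 0.410.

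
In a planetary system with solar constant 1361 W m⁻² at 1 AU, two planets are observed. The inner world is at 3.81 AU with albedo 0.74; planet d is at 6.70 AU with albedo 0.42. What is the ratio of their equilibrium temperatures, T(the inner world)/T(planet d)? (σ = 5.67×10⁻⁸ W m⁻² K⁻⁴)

T_eq = [S₀(1−A)/(4σd²)]^(1/4), so T ∝ (1−A)^(1/4) / √d.
T₁ = [1361×0.26/(4×5.67×10⁻⁸×3.81²)]^(1/4) = 101.82 K.
T₂ = [1361×0.58/(4×5.67×10⁻⁸×6.70²)]^(1/4) = 93.84 K.

T₁/T₂ ≈ 1.085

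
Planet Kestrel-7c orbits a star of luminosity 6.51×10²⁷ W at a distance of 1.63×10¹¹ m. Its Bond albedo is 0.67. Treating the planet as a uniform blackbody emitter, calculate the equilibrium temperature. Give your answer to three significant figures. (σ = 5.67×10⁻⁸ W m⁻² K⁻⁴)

Flux: S = L/(4πd²) = 6.51×10²⁷/(4π×(1.63×10¹¹)²) = 1.95×10⁴ W m⁻².
Energy balance: absorbed = emitted ⇒ πR²·S(1−A) = 4πR²·σT_eq⁴, so T_eq⁴ = S(1−A)/(4σ).
T_eq = [1.95×10⁴ × 0.33 / (4 × 5.67×10⁻⁸)]^(1/4) = (2.84×10¹⁰)^(1/4) = 410 K.

T_eq ≈ 410 K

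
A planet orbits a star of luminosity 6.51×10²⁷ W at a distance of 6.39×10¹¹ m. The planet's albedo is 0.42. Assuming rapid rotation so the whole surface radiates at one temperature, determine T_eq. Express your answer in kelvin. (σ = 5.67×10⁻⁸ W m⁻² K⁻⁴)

Flux: S = L/(4πd²) = 6.51×10²⁷/(4π×(6.39×10¹¹)²) = 1270 W m⁻².
Energy balance: absorbed = emitted ⇒ πR²·S(1−A) = 4πR²·σT_eq⁴, so T_eq⁴ = S(1−A)/(4σ).
T_eq = [1270 × 0.58 / (4 × 5.67×10⁻⁸)]^(1/4) = (3.24×10⁹)^(1/4) = 239 K.

T_eq ≈ 239 K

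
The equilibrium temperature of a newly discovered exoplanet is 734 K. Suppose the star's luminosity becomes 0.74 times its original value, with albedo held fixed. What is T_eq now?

T_eq ∝ L^(1/4) · d^(−1/2).
T′ = 734 × 0.74^(1/4) = 681 K.

T_eq ≈ 681 K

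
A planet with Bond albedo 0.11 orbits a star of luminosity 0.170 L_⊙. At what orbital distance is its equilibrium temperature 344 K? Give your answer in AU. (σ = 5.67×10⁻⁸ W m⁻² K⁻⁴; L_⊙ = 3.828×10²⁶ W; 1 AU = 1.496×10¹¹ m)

L = 0.170 × 3.828×10²⁶ = 6.51×10²⁵ W.
From T_eq⁴ = L(1−A)/(16πσd²): d = √[L(1−A)/(16πσT_eq⁴)].
d = √[6.51×10²⁵ × 0.89 / (16π × 5.67×10⁻⁸ × (344)⁴)] = 3.81×10¹⁰ m = 0.255 AU.

d ≈ 0.255 AU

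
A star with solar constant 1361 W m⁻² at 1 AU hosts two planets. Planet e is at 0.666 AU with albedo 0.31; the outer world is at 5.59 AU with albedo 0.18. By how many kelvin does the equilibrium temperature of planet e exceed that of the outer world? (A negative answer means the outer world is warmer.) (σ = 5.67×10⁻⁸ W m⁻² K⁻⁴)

ΔT ≈ 198.8 K

T_eq = [S₀(1−A)/(4σd²)]^(1/4), so T ∝ (1−A)^(1/4) / √d.
T₁ = [1361×0.69/(4×5.67×10⁻⁸×0.666²)]^(1/4) = 310.83 K.
T₂ = [1361×0.82/(4×5.67×10⁻⁸×5.59²)]^(1/4) = 112.02 K.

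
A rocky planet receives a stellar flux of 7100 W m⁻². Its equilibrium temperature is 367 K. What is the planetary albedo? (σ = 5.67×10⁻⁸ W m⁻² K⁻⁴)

From T_eq⁴ = S(1−A)/(4σ): 1−A = 4σT_eq⁴/S.
1−A = 4 × 5.67×10⁻⁸ × (367)⁴ / 7100 = 0.579.

A ≈ 0.42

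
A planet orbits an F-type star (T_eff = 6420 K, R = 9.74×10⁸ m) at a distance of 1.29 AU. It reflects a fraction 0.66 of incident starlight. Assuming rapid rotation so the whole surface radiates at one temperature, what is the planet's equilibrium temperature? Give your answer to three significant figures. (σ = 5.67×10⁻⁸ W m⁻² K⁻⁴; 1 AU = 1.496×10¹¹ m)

d = 1.29 AU = 1.93×10¹¹ m.
L = 4πR_⋆²σT_⋆⁴ = 4π(9.74×10⁸)² × 5.67×10⁻⁸ × (6420)⁴ = 1.15×10²⁷ W.
S = L/(4πd²) = 2450 W m⁻².
Energy balance: absorbed = emitted ⇒ πR²·S(1−A) = 4πR²·σT_eq⁴, so T_eq⁴ = S(1−A)/(4σ).
T_eq = [2450 × 0.34 / (4 × 5.67×10⁻⁸)]^(1/4) = (3.68×10⁹)^(1/4) = 246 K.

T_eq ≈ 246 K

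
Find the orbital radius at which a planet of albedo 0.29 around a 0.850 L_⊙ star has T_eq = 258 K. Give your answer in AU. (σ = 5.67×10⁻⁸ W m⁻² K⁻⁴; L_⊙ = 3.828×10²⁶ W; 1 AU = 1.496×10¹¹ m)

L = 0.850 × 3.828×10²⁶ = 3.25×10²⁶ W.
From T_eq⁴ = L(1−A)/(16πσd²): d = √[L(1−A)/(16πσT_eq⁴)].
d = √[3.25×10²⁶ × 0.71 / (16π × 5.67×10⁻⁸ × (258)⁴)] = 1.35×10¹¹ m = 0.904 AU.

d ≈ 0.904 AU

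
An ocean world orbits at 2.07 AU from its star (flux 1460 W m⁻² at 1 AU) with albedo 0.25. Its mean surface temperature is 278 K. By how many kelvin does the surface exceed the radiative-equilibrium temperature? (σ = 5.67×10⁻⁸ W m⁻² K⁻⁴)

S = 1460/2.07² = 340.7 W m⁻².
T_eq = [S(1−A)/(4σ)]^(1/4) = [340.7×0.75/(4×5.67×10⁻⁸)]^(1/4) = 183.2 K.
ΔT = T_surf − T_eq = 278 − 183.2.

ΔT ≈ 94.8 K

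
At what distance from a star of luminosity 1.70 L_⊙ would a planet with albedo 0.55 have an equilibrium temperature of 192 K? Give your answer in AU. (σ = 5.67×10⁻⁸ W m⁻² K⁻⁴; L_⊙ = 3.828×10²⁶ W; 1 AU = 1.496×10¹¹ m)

d ≈ 1.84 AU

L = 1.70 × 3.828×10²⁶ = 6.51×10²⁶ W.
From T_eq⁴ = L(1−A)/(16πσd²): d = √[L(1−A)/(16πσT_eq⁴)].
d = √[6.51×10²⁶ × 0.45 / (16π × 5.67×10⁻⁸ × (192)⁴)] = 2.75×10¹¹ m = 1.84 AU.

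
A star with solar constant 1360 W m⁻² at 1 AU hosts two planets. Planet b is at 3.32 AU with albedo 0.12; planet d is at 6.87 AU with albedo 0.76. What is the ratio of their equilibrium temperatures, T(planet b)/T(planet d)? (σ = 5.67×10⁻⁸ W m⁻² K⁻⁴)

T_eq = [S₀(1−A)/(4σd²)]^(1/4), so T ∝ (1−A)^(1/4) / √d.
T₁ = [1360×0.88/(4×5.67×10⁻⁸×3.32²)]^(1/4) = 147.92 K.
T₂ = [1360×0.24/(4×5.67×10⁻⁸×6.87²)]^(1/4) = 74.31 K.

T₁/T₂ ≈ 1.991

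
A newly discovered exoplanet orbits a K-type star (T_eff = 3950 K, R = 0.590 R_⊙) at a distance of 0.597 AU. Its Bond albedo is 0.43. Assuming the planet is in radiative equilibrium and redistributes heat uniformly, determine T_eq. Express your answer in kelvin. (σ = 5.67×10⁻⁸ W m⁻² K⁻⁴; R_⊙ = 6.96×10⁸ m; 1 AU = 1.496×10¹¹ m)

R_⋆ = 0.590 × 6.96×10⁸ = 4.11×10⁸ m.
d = 0.597 AU = 8.93×10¹⁰ m.
L = 4πR_⋆²σT_⋆⁴ = 4π(4.11×10⁸)² × 5.67×10⁻⁸ × (3950)⁴ = 2.92×10²⁵ W.
S = L/(4πd²) = 292 W m⁻².
Energy balance: absorbed = emitted ⇒ πR²·S(1−A) = 4πR²·σT_eq⁴, so T_eq⁴ = S(1−A)/(4σ).
T_eq = [292 × 0.57 / (4 × 5.67×10⁻⁸)]^(1/4) = (7.33×10⁸)^(1/4) = 165 K.

T_eq ≈ 165 K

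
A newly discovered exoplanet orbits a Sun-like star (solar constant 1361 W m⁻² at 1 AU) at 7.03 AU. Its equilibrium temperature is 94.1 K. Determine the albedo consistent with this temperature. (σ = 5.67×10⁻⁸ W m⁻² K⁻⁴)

Flux at 7.03 AU: S = 1361/7.03² = 27.5 W m⁻².
From T_eq⁴ = S(1−A)/(4σ): 1−A = 4σT_eq⁴/S.
1−A = 4 × 5.67×10⁻⁸ × (94.1)⁴ / 27.5 = 0.646.

A ≈ 0.35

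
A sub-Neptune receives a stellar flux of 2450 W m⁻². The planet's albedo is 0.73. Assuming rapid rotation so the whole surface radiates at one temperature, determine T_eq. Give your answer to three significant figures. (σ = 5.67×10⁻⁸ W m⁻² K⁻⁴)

T_eq ≈ 232 K

Energy balance: absorbed = emitted ⇒ πR²·S(1−A) = 4πR²·σT_eq⁴, so T_eq⁴ = S(1−A)/(4σ).
T_eq = [2450 × 0.27 / (4 × 5.67×10⁻⁸)]^(1/4) = (2.92×10⁹)^(1/4) = 232 K.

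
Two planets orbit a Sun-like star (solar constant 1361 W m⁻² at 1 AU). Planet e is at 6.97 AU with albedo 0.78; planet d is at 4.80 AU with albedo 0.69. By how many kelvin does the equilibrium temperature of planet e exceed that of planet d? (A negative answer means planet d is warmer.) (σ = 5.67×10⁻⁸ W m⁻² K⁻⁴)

T_eq = [S₀(1−A)/(4σd²)]^(1/4), so T ∝ (1−A)^(1/4) / √d.
T₁ = [1361×0.22/(4×5.67×10⁻⁸×6.97²)]^(1/4) = 72.20 K.
T₂ = [1361×0.31/(4×5.67×10⁻⁸×4.80²)]^(1/4) = 94.79 K.

ΔT ≈ -22.6 K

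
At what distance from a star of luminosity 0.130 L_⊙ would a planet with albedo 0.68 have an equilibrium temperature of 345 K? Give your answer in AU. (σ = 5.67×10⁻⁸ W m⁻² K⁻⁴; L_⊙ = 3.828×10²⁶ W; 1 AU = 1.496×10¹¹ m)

d ≈ 0.133 AU

L = 0.130 × 3.828×10²⁶ = 4.98×10²⁵ W.
From T_eq⁴ = L(1−A)/(16πσd²): d = √[L(1−A)/(16πσT_eq⁴)].
d = √[4.98×10²⁵ × 0.32 / (16π × 5.67×10⁻⁸ × (345)⁴)] = 1.99×10¹⁰ m = 0.133 AU.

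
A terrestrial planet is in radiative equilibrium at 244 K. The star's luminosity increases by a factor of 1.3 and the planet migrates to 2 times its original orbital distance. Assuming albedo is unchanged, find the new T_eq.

T_eq ∝ L^(1/4) · d^(−1/2).
T′ = 244 × 1.3^(1/4) / 2^(1/2) = 184 K.

T_eq ≈ 184 K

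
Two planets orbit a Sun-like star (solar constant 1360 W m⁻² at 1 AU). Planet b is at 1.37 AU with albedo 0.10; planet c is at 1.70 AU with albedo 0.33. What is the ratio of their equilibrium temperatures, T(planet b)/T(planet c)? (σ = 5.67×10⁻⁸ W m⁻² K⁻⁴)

T_eq = [S₀(1−A)/(4σd²)]^(1/4), so T ∝ (1−A)^(1/4) / √d.
T₁ = [1360×0.90/(4×5.67×10⁻⁸×1.37²)]^(1/4) = 231.57 K.
T₂ = [1360×0.67/(4×5.67×10⁻⁸×1.70²)]^(1/4) = 193.09 K.

T₁/T₂ ≈ 1.199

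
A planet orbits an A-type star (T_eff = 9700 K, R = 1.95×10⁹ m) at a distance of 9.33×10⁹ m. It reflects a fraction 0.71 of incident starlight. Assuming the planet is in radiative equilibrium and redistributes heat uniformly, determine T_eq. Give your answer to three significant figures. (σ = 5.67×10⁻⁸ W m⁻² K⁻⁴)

T_eq ≈ 2300 K

L = 4πR_⋆²σT_⋆⁴ = 4π(1.95×10⁹)² × 5.67×10⁻⁸ × (9700)⁴ = 2.40×10²⁸ W.
S = L/(4πd²) = 2.19×10⁷ W m⁻².
Energy balance: absorbed = emitted ⇒ πR²·S(1−A) = 4πR²·σT_eq⁴, so T_eq⁴ = S(1−A)/(4σ).
T_eq = [2.19×10⁷ × 0.29 / (4 × 5.67×10⁻⁸)]^(1/4) = (2.80×10¹³)^(1/4) = 2300 K.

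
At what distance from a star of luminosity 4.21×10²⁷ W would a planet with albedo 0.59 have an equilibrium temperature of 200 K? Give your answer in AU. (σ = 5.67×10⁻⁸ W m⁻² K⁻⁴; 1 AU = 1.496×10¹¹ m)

d ≈ 4.11 AU

From T_eq⁴ = L(1−A)/(16πσd²): d = √[L(1−A)/(16πσT_eq⁴)].
d = √[4.21×10²⁷ × 0.41 / (16π × 5.67×10⁻⁸ × (200)⁴)] = 6.15×10¹¹ m = 4.11 AU.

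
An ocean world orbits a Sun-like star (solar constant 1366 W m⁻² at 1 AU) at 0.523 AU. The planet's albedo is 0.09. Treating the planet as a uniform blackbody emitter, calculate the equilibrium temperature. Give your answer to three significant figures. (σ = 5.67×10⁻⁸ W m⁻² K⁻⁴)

T_eq ≈ 376 K

Flux at 0.523 AU: S = 1366/0.523² = 4990 W m⁻².
Energy balance: absorbed = emitted ⇒ πR²·S(1−A) = 4πR²·σT_eq⁴, so T_eq⁴ = S(1−A)/(4σ).
T_eq = [4990 × 0.91 / (4 × 5.67×10⁻⁸)]^(1/4) = (2.00×10¹⁰)^(1/4) = 376 K.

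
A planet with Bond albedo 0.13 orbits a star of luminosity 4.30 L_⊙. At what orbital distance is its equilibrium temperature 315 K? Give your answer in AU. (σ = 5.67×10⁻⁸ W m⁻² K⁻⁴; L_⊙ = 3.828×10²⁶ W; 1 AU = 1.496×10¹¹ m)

L = 4.30 × 3.828×10²⁶ = 1.65×10²⁷ W.
From T_eq⁴ = L(1−A)/(16πσd²): d = √[L(1−A)/(16πσT_eq⁴)].
d = √[1.65×10²⁷ × 0.87 / (16π × 5.67×10⁻⁸ × (315)⁴)] = 2.26×10¹¹ m = 1.51 AU.

d ≈ 1.51 AU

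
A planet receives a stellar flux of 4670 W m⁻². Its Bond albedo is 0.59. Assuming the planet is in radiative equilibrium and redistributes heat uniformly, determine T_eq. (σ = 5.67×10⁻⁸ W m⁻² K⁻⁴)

Energy balance: absorbed = emitted ⇒ πR²·S(1−A) = 4πR²·σT_eq⁴, so T_eq⁴ = S(1−A)/(4σ).
T_eq = [4670 × 0.41 / (4 × 5.67×10⁻⁸)]^(1/4) = (8.44×10⁹)^(1/4) = 303 K.

T_eq ≈ 303 K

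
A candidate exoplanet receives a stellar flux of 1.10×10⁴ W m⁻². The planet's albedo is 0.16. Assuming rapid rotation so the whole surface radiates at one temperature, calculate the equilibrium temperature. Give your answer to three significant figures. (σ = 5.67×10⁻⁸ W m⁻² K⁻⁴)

T_eq ≈ 449 K

Energy balance: absorbed = emitted ⇒ πR²·S(1−A) = 4πR²·σT_eq⁴, so T_eq⁴ = S(1−A)/(4σ).
T_eq = [1.10×10⁴ × 0.84 / (4 × 5.67×10⁻⁸)]^(1/4) = (4.07×10¹⁰)^(1/4) = 449 K.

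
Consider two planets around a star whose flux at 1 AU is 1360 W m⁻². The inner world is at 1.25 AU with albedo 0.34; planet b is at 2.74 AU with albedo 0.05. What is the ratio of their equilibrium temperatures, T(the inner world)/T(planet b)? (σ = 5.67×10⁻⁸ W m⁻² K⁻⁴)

T₁/T₂ ≈ 1.352

T_eq = [S₀(1−A)/(4σd²)]^(1/4), so T ∝ (1−A)^(1/4) / √d.
T₁ = [1360×0.66/(4×5.67×10⁻⁸×1.25²)]^(1/4) = 224.34 K.
T₂ = [1360×0.95/(4×5.67×10⁻⁸×2.74²)]^(1/4) = 165.97 K.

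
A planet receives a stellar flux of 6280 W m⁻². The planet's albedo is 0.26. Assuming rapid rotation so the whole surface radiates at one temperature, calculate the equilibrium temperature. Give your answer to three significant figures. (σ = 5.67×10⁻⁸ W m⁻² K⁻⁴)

T_eq ≈ 378 K

Energy balance: absorbed = emitted ⇒ πR²·S(1−A) = 4πR²·σT_eq⁴, so T_eq⁴ = S(1−A)/(4σ).
T_eq = [6280 × 0.74 / (4 × 5.67×10⁻⁸)]^(1/4) = (2.05×10¹⁰)^(1/4) = 378 K.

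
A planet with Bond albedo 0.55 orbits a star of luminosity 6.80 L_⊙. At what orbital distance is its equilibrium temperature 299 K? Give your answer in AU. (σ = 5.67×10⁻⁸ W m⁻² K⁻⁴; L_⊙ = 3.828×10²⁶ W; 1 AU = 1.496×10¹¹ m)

L = 6.80 × 3.828×10²⁶ = 2.60×10²⁷ W.
From T_eq⁴ = L(1−A)/(16πσd²): d = √[L(1−A)/(16πσT_eq⁴)].
d = √[2.60×10²⁷ × 0.45 / (16π × 5.67×10⁻⁸ × (299)⁴)] = 2.27×10¹¹ m = 1.52 AU.

d ≈ 1.52 AU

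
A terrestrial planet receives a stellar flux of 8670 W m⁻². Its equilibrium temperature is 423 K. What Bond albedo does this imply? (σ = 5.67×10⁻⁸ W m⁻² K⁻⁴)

A ≈ 0.16

From T_eq⁴ = S(1−A)/(4σ): 1−A = 4σT_eq⁴/S.
1−A = 4 × 5.67×10⁻⁸ × (423)⁴ / 8670 = 0.838.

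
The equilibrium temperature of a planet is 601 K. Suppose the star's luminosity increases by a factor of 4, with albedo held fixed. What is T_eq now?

T_eq ∝ L^(1/4) · d^(−1/2).
T′ = 601 × 4^(1/4) = 850 K.

T_eq ≈ 850 K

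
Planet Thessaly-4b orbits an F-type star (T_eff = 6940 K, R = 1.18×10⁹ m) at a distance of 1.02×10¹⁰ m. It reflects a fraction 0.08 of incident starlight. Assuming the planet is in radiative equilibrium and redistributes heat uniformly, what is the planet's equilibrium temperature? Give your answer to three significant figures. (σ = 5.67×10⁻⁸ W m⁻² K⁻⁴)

L = 4πR_⋆²σT_⋆⁴ = 4π(1.18×10⁹)² × 5.67×10⁻⁸ × (6940)⁴ = 2.30×10²⁷ W.
S = L/(4πd²) = 1.76×10⁶ W m⁻².
Energy balance: absorbed = emitted ⇒ πR²·S(1−A) = 4πR²·σT_eq⁴, so T_eq⁴ = S(1−A)/(4σ).
T_eq = [1.76×10⁶ × 0.92 / (4 × 5.67×10⁻⁸)]^(1/4) = (7.14×10¹²)^(1/4) = 1630 K.

T_eq ≈ 1630 K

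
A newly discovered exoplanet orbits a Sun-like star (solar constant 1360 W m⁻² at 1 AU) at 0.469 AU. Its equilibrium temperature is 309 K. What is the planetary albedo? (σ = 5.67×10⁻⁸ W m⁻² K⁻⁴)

A ≈ 0.67

Flux at 0.469 AU: S = 1360/0.469² = 6180 W m⁻².
From T_eq⁴ = S(1−A)/(4σ): 1−A = 4σT_eq⁴/S.
1−A = 4 × 5.67×10⁻⁸ × (309)⁴ / 6180 = 0.334.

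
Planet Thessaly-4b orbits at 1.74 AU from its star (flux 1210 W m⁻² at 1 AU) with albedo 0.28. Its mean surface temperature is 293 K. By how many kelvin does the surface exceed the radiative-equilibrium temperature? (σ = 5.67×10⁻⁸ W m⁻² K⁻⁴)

S = 1210/1.74² = 399.7 W m⁻².
T_eq = [S(1−A)/(4σ)]^(1/4) = [399.7×0.72/(4×5.67×10⁻⁸)]^(1/4) = 188.7 K.
ΔT = T_surf − T_eq = 293 − 188.7.

ΔT ≈ 104.3 K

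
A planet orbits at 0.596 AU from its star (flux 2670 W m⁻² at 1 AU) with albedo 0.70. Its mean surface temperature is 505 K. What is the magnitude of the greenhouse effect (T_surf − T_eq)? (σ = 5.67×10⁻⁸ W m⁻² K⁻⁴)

S = 2670/0.596² = 7517 W m⁻².
T_eq = [S(1−A)/(4σ)]^(1/4) = [7517×0.30/(4×5.67×10⁻⁸)]^(1/4) = 315.8 K.
ΔT = T_surf − T_eq = 505 − 315.8.

ΔT ≈ 189.2 K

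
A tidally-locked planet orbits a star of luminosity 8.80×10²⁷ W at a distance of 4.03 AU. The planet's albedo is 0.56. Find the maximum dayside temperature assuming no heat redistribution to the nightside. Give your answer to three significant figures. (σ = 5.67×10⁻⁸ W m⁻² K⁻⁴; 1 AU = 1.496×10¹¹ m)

T_ss ≈ 350 K

d = 4.03 AU = 6.03×10¹¹ m.
Flux: S = L/(4πd²) = 8.80×10²⁷/(4π×(6.03×10¹¹)²) = 1930 W m⁻².
With no redistribution each surface element balances locally: S(1−A) = σT⁴.
T = [1930 × 0.44 / 5.67×10⁻⁸]^(1/4) = (1.50×10¹⁰)^(1/4) = 350 K.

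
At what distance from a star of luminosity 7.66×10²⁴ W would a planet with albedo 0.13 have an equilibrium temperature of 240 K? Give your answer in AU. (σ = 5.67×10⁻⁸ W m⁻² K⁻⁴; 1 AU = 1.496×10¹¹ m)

From T_eq⁴ = L(1−A)/(16πσd²): d = √[L(1−A)/(16πσT_eq⁴)].
d = √[7.66×10²⁴ × 0.87 / (16π × 5.67×10⁻⁸ × (240)⁴)] = 2.65×10¹⁰ m = 0.177 AU.

d ≈ 0.177 AU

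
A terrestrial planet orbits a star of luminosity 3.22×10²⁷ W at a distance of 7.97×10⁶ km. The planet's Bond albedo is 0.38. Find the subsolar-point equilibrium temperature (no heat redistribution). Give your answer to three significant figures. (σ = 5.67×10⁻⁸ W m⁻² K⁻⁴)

T_ss ≈ 2580 K

d = 7.97×10⁶ km = 7.97×10⁹ m.
Flux: S = L/(4πd²) = 3.22×10²⁷/(4π×(7.97×10⁹)²) = 4.03×10⁶ W m⁻².
At the subsolar point the surface absorbs S(1−A) and emits σT⁴ per unit area — no factor of 4, since only the local patch is in balance.
T = [4.03×10⁶ × 0.62 / 5.67×10⁻⁸]^(1/4) = (4.41×10¹³)^(1/4) = 2580 K.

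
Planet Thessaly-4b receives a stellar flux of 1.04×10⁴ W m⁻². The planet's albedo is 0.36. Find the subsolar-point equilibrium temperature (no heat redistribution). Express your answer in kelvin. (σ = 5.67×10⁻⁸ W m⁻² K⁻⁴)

T_ss ≈ 585 K

At the subsolar point the surface absorbs S(1−A) and emits σT⁴ per unit area — no factor of 4, since only the local patch is in balance.
T = [1.04×10⁴ × 0.64 / 5.67×10⁻⁸]^(1/4) = (1.17×10¹¹)^(1/4) = 585 K.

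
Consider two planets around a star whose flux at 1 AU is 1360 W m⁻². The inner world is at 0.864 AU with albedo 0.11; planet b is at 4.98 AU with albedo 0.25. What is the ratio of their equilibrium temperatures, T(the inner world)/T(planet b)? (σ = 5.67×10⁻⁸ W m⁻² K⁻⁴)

T_eq = [S₀(1−A)/(4σd²)]^(1/4), so T ∝ (1−A)^(1/4) / √d.
T₁ = [1360×0.89/(4×5.67×10⁻⁸×0.864²)]^(1/4) = 290.78 K.
T₂ = [1360×0.75/(4×5.67×10⁻⁸×4.98²)]^(1/4) = 116.04 K.

T₁/T₂ ≈ 2.506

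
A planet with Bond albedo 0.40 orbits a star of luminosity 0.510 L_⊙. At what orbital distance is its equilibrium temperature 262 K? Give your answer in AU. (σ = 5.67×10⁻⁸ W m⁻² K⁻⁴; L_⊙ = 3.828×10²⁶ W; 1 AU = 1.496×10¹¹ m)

d ≈ 0.624 AU

L = 0.510 × 3.828×10²⁶ = 1.95×10²⁶ W.
From T_eq⁴ = L(1−A)/(16πσd²): d = √[L(1−A)/(16πσT_eq⁴)].
d = √[1.95×10²⁶ × 0.60 / (16π × 5.67×10⁻⁸ × (262)⁴)] = 9.34×10¹⁰ m = 0.624 AU.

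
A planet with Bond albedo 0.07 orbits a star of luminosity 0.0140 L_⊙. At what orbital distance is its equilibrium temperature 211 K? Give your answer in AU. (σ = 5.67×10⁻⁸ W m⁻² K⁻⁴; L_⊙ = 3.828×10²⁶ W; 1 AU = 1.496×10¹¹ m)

L = 0.0140 × 3.828×10²⁶ = 5.36×10²⁴ W.
From T_eq⁴ = L(1−A)/(16πσd²): d = √[L(1−A)/(16πσT_eq⁴)].
d = √[5.36×10²⁴ × 0.93 / (16π × 5.67×10⁻⁸ × (211)⁴)] = 2.97×10¹⁰ m = 0.199 AU.

d ≈ 0.199 AU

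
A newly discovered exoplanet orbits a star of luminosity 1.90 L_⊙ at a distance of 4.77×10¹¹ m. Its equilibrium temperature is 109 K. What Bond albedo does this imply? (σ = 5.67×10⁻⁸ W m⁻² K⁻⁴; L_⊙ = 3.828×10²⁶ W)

A ≈ 0.87

L = 1.90 × 3.828×10²⁶ = 7.27×10²⁶ W.
Flux: S = L/(4πd²) = 7.27×10²⁶/(4π×(4.77×10¹¹)²) = 254 W m⁻².
From T_eq⁴ = S(1−A)/(4σ): 1−A = 4σT_eq⁴/S.
1−A = 4 × 5.67×10⁻⁸ × (109)⁴ / 254 = 0.126.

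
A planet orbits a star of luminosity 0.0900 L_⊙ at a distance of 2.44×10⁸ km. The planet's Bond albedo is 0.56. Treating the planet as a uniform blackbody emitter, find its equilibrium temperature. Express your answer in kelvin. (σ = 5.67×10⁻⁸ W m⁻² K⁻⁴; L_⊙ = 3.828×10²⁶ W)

d = 2.44×10⁸ km = 2.44×10¹¹ m.
L = 0.0900 × 3.828×10²⁶ = 3.45×10²⁵ W.
Flux: S = L/(4πd²) = 3.45×10²⁵/(4π×(2.44×10¹¹)²) = 46.0 W m⁻².
Energy balance: absorbed = emitted ⇒ πR²·S(1−A) = 4πR²·σT_eq⁴, so T_eq⁴ = S(1−A)/(4σ).
T_eq = [46.0 × 0.44 / (4 × 5.67×10⁻⁸)]^(1/4) = (8.93×10⁷)^(1/4) = 97.2 K.

T_eq ≈ 97.2 K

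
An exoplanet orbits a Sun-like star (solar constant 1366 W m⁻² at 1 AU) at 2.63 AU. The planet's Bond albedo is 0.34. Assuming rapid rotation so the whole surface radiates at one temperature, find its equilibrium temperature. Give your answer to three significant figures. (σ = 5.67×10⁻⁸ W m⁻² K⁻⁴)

Flux at 2.63 AU: S = 1366/2.63² = 197 W m⁻².
Energy balance: absorbed = emitted ⇒ πR²·S(1−A) = 4πR²·σT_eq⁴, so T_eq⁴ = S(1−A)/(4σ).
T_eq = [197 × 0.66 / (4 × 5.67×10⁻⁸)]^(1/4) = (5.75×10⁸)^(1/4) = 155 K.

T_eq ≈ 155 K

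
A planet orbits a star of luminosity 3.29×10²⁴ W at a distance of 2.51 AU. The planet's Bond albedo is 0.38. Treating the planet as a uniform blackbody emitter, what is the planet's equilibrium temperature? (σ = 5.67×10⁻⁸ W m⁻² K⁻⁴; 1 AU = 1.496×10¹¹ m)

T_eq ≈ 47.5 K

d = 2.51 AU = 3.75×10¹¹ m.
Flux: S = L/(4πd²) = 3.29×10²⁴/(4π×(3.75×10¹¹)²) = 1.86 W m⁻².
Energy balance: absorbed = emitted ⇒ πR²·S(1−A) = 4πR²·σT_eq⁴, so T_eq⁴ = S(1−A)/(4σ).
T_eq = [1.86 × 0.62 / (4 × 5.67×10⁻⁸)]^(1/4) = (5.08×10⁶)^(1/4) = 47.5 K.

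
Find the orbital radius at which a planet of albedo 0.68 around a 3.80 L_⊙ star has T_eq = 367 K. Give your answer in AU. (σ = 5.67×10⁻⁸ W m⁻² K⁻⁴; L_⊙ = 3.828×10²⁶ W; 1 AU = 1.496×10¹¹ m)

d ≈ 0.634 AU

L = 3.80 × 3.828×10²⁶ = 1.45×10²⁷ W.
From T_eq⁴ = L(1−A)/(16πσd²): d = √[L(1−A)/(16πσT_eq⁴)].
d = √[1.45×10²⁷ × 0.32 / (16π × 5.67×10⁻⁸ × (367)⁴)] = 9.49×10¹⁰ m = 0.634 AU.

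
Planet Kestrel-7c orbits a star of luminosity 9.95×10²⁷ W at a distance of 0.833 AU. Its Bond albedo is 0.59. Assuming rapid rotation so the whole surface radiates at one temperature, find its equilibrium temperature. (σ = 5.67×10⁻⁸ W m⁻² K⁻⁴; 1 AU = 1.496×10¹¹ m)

d = 0.833 AU = 1.25×10¹¹ m.
Flux: S = L/(4πd²) = 9.95×10²⁷/(4π×(1.25×10¹¹)²) = 5.10×10⁴ W m⁻².
Energy balance: absorbed = emitted ⇒ πR²·S(1−A) = 4πR²·σT_eq⁴, so T_eq⁴ = S(1−A)/(4σ).
T_eq = [5.10×10⁴ × 0.41 / (4 × 5.67×10⁻⁸)]^(1/4) = (9.22×10¹⁰)^(1/4) = 551 K.

T_eq ≈ 551 K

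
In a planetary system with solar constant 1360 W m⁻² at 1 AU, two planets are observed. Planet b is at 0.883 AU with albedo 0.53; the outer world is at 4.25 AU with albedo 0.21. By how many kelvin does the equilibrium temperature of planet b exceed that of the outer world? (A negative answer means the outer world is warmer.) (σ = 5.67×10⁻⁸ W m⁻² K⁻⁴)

T_eq = [S₀(1−A)/(4σd²)]^(1/4), so T ∝ (1−A)^(1/4) / √d.
T₁ = [1360×0.47/(4×5.67×10⁻⁸×0.883²)]^(1/4) = 245.20 K.
T₂ = [1360×0.79/(4×5.67×10⁻⁸×4.25²)]^(1/4) = 127.26 K.

ΔT ≈ 117.9 K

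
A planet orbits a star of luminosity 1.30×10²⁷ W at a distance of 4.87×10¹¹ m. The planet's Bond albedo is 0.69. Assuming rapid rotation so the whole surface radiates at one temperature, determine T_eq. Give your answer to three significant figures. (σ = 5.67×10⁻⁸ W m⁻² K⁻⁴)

T_eq ≈ 156 K

Flux: S = L/(4πd²) = 1.30×10²⁷/(4π×(4.87×10¹¹)²) = 436 W m⁻².
Energy balance: absorbed = emitted ⇒ πR²·S(1−A) = 4πR²·σT_eq⁴, so T_eq⁴ = S(1−A)/(4σ).
T_eq = [436 × 0.31 / (4 × 5.67×10⁻⁸)]^(1/4) = (5.96×10⁸)^(1/4) = 156 K.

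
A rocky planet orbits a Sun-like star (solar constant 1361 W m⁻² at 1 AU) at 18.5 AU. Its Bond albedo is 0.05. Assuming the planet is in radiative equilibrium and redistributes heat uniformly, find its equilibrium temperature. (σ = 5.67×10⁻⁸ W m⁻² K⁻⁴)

T_eq ≈ 63.9 K

Flux at 18.5 AU: S = 1361/18.5² = 3.98 W m⁻².
Energy balance: absorbed = emitted ⇒ πR²·S(1−A) = 4πR²·σT_eq⁴, so T_eq⁴ = S(1−A)/(4σ).
T_eq = [3.98 × 0.95 / (4 × 5.67×10⁻⁸)]^(1/4) = (1.67×10⁷)^(1/4) = 63.9 K.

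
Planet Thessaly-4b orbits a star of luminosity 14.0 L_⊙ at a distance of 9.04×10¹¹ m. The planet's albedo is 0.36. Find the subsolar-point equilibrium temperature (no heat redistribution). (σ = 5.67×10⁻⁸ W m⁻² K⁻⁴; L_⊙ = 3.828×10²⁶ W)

T_ss ≈ 277 K

L = 14.0 × 3.828×10²⁶ = 5.36×10²⁷ W.
Flux: S = L/(4πd²) = 5.36×10²⁷/(4π×(9.04×10¹¹)²) = 522 W m⁻².
At the subsolar point the surface absorbs S(1−A) and emits σT⁴ per unit area — no factor of 4, since only the local patch is in balance.
T = [522 × 0.64 / 5.67×10⁻⁸]^(1/4) = (5.89×10⁹)^(1/4) = 277 K.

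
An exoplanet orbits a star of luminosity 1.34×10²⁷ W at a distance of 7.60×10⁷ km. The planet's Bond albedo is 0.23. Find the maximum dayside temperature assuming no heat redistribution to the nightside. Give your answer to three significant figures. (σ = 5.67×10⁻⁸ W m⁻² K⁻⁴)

d = 7.60×10⁷ km = 7.60×10¹⁰ m.
Flux: S = L/(4πd²) = 1.34×10²⁷/(4π×(7.60×10¹⁰)²) = 1.85×10⁴ W m⁻².
With no redistribution each surface element balances locally: S(1−A) = σT⁴.
T = [1.85×10⁴ × 0.77 / 5.67×10⁻⁸]^(1/4) = (2.51×10¹¹)^(1/4) = 708 K.

T_ss ≈ 708 K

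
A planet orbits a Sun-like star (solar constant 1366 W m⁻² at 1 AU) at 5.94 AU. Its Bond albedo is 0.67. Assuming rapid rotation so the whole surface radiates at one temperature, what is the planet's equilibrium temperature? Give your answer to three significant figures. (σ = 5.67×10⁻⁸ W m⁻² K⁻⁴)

Flux at 5.94 AU: S = 1366/5.94² = 38.7 W m⁻².
Energy balance: absorbed = emitted ⇒ πR²·S(1−A) = 4πR²·σT_eq⁴, so T_eq⁴ = S(1−A)/(4σ).
T_eq = [38.7 × 0.33 / (4 × 5.67×10⁻⁸)]^(1/4) = (5.63×10⁷)^(1/4) = 86.6 K.

T_eq ≈ 86.6 K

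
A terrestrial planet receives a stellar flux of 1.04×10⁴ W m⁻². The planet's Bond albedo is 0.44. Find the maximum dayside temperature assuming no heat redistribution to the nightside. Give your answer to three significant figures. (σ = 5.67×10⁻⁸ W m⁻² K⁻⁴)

With no redistribution each surface element balances locally: S(1−A) = σT⁴.
T = [1.04×10⁴ × 0.56 / 5.67×10⁻⁸]^(1/4) = (1.03×10¹¹)^(1/4) = 566 K.

T_ss ≈ 566 K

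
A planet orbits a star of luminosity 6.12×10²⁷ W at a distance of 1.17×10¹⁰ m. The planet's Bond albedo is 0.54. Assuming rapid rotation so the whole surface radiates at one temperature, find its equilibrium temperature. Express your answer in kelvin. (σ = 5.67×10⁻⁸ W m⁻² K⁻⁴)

T_eq ≈ 1640 K

Flux: S = L/(4πd²) = 6.12×10²⁷/(4π×(1.17×10¹⁰)²) = 3.56×10⁶ W m⁻².
Energy balance: absorbed = emitted ⇒ πR²·S(1−A) = 4πR²·σT_eq⁴, so T_eq⁴ = S(1−A)/(4σ).
T_eq = [3.56×10⁶ × 0.46 / (4 × 5.67×10⁻⁸)]^(1/4) = (7.22×10¹²)^(1/4) = 1640 K.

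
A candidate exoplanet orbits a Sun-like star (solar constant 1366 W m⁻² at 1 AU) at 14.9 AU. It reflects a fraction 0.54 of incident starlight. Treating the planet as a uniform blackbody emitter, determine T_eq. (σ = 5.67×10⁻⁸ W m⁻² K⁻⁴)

T_eq ≈ 59.4 K

Flux at 14.9 AU: S = 1366/14.9² = 6.15 W m⁻².
Energy balance: absorbed = emitted ⇒ πR²·S(1−A) = 4πR²·σT_eq⁴, so T_eq⁴ = S(1−A)/(4σ).
T_eq = [6.15 × 0.46 / (4 × 5.67×10⁻⁸)]^(1/4) = (1.25×10⁷)^(1/4) = 59.4 K.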